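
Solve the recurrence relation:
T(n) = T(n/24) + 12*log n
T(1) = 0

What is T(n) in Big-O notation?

Each of the log_24(n) levels adds O(log n). T(n) = O(log^2 n).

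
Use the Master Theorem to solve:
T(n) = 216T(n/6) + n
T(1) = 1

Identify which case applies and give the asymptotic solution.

a=216, b=6, f(n)=n.
log_6(216) = 3 > 1.
Since f(n) = O(n^1) is polynomially smaller than n^3, Case 1 applies.
T(n) = Theta(n^3).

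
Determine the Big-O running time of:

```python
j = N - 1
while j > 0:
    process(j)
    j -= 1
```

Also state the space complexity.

Time complexity: O(n).
Space complexity: O(1).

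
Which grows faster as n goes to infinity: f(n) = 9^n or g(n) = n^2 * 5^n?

f(n) = 9^n grows faster: 9^n / (n^2 5^n) = (9/5)^n / n^2 -> infinity since 9/5 > 1.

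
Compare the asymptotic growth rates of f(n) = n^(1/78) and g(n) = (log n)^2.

f(n) = n^(1/78) grows faster: any positive power of n dominates any polylog.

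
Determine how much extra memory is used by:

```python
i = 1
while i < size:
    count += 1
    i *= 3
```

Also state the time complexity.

Space complexity: O(1).
Only a constant amount of auxiliary storage is used; nothing grows with n.
Time complexity: O(log n).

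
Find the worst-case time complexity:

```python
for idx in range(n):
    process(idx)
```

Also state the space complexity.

Time complexity: O(n).
Space complexity: O(1).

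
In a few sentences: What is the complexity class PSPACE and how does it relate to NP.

PSPACE is the class of problems solvable with polynomial space. NP is a subset of PSPACE (a poly-space machine can enumerate all certificates). PSPACE-complete problems include QBF (quantified Boolean formulas) and generalized games. It is unknown whether NP = PSPACE.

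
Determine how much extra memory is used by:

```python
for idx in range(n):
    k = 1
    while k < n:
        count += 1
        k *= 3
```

Space complexity: O(1).
Only a constant amount of auxiliary storage is used; nothing grows with n.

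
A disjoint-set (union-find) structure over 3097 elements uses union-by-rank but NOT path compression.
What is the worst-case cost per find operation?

Union-by-rank alone keeps every tree's height <= log_2(3097) ~= 11.6. Each find traverses from a node to its root, costing O(height) = O(log n). Without path compression this bound is tight.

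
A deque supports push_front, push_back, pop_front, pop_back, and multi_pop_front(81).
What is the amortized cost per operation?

Assign 2 credits to each push operation. A pop uses 1 saved credit. multi_pop_front(81) uses up to 81 saved credits from previous pushes. Credits never go negative. Amortized cost is O(1).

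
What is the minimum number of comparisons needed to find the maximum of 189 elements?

Finding the maximum requires 188 comparisons. Each comparison eliminates exactly one candidate. With 189 candidates, we need 188 eliminations.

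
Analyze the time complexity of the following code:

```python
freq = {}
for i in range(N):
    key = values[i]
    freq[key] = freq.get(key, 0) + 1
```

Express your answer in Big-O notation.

Time complexity: O(n).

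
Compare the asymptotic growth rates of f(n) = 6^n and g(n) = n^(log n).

f(n) = 6^n grows faster: take logs: log(n^(log n)) = (log n)^2, log(6^n) = n log 6; n dominates (log n)^2.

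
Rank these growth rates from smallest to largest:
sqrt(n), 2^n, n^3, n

Ordered by growth rate: sqrt(n) < n < n^3 < 2^n.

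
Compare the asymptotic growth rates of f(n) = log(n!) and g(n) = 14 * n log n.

f(n) = log(n!) and g(n) = 14 * n log n are Theta of each other: Stirling: log(n!) = n log n - n + O(log n) = Theta(n log n); the constant 14 doesn't change the Theta class.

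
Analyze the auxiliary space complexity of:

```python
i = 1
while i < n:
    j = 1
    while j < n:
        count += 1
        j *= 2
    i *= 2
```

Space complexity: O(1).
Only a constant amount of auxiliary storage is used; nothing grows with n.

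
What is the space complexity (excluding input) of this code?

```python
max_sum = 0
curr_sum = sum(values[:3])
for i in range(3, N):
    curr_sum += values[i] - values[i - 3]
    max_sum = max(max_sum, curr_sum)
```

Space complexity: O(1).
Only a constant amount of auxiliary storage is used; nothing grows with n.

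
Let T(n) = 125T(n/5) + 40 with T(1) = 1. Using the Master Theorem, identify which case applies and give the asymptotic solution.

a=125, b=5, f(n)=40.
log_5(125) = 3 > 0.
Since f(n) = O(n^0) is polynomially smaller than n^3, Case 1 applies.
T(n) = Theta(n^3).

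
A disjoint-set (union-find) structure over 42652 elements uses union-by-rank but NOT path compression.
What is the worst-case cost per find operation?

Union-by-rank alone keeps every tree's height <= log_2(42652) ~= 15.4. Each find traverses from a node to its root, costing O(height) = O(log n). Without path compression this bound is tight.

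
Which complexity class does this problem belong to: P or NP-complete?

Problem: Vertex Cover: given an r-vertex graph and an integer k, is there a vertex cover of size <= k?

This problem is NP-complete: one of Karp's 21 NP-complete problems (with k part of the input; for any fixed constant k it is in P).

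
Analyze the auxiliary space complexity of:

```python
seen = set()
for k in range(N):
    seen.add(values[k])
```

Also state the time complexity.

Space complexity: O(n).
Auxiliary storage grows linearly with the input size n in the worst case.
Time complexity: O(n).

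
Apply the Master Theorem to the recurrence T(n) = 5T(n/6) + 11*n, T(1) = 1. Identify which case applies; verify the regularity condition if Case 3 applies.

a=5, b=6, f(n)=11*n.
log_6(5) = 0.8982 < 1.
f(n) = Omega(n^(0.8982+epsilon)) for some epsilon > 0, so Case 3 is the candidate.
Regularity: a*f(n/b) = 5*11*(n/6)^1 = (5/6)*11*n^1 <= c*f(n) with c = 5/6 < 1. Satisfied.
Case 3: T(n) = Theta(n).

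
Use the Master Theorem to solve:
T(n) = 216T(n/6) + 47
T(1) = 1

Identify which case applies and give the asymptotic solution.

a=216, b=6, f(n)=47.
log_6(216) = 3 > 0.
Since f(n) = O(n^0) is polynomially smaller than n^3, Case 1 applies.
T(n) = Theta(n^3).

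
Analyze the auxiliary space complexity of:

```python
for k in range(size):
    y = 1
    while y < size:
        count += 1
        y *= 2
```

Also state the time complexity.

Space complexity: O(1).
Only a constant amount of auxiliary storage is used; nothing grows with n.
Time complexity: O(n log n).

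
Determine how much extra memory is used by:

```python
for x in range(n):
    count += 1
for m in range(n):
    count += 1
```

Space complexity: O(1).
Only a constant amount of auxiliary storage is used; nothing grows with n.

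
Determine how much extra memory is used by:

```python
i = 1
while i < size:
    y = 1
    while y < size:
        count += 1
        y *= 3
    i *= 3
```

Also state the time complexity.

Space complexity: O(1).
Only a constant amount of auxiliary storage is used; nothing grows with n.
Time complexity: O(log^2 n).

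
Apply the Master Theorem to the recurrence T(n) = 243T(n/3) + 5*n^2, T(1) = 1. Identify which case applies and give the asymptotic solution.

a=243, b=3, f(n)=5*n^2.
log_3(243) = 5 > 2.
Since f(n) = O(n^2) is polynomially smaller than n^5, Case 1 applies.
T(n) = Theta(n^5).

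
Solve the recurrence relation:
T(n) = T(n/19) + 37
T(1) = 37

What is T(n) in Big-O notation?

Each step divides n by 19 and adds 37. After log_19(n) steps, T(n) = O(log n).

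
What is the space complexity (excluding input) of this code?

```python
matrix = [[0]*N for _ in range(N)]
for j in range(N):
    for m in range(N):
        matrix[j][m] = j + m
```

Space complexity: O(n^2).
A 2D structure of size n x n is allocated.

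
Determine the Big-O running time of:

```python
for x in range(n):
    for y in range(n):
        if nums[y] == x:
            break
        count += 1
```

Time complexity: O(n^2).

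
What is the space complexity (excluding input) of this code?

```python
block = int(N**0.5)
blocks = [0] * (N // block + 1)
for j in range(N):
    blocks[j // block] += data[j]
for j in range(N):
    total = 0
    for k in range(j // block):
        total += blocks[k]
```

Space complexity: O(sqrt(n)).
Storage scales with sqrt(n).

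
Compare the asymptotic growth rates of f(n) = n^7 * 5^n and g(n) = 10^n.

g(n) = 10^n grows faster: 10^n / (n^7 5^n) = (10/5)^n / n^7 -> infinity since 10/5 > 1.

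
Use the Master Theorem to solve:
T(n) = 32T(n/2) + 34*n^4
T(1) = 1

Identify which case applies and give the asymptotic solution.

a=32, b=2, f(n)=34*n^4.
log_2(32) = 5 > 4.
Since f(n) = O(n^4) is polynomially smaller than n^5, Case 1 applies.
T(n) = Theta(n^5).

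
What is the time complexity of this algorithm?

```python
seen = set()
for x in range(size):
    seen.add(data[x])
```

Time complexity: O(n).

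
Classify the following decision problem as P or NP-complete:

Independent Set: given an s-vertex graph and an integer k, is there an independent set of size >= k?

This problem is NP-complete: complement of Clique (with k part of the input).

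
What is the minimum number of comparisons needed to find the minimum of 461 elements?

Finding the minimum requires 460 comparisons, identical reasoning to finding the maximum. Each comparison eliminates one candidate.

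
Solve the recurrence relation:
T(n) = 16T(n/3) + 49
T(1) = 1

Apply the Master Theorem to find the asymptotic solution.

a=16, b=3, f(n)=49. log_3(16) = 2.524. Case 1 of Master Theorem: T(n) = O(n^2.524).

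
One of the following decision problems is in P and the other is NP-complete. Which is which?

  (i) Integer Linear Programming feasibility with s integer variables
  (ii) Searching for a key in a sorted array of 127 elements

(i) is NP-complete: ILP feasibility is NP-complete (LP relaxation is in P).
(ii) is P: binary search runs in O(log n).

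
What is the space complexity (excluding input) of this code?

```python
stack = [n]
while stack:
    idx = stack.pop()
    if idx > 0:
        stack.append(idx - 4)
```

Space complexity: O(1).
Only a constant amount of auxiliary storage is used; nothing grows with n.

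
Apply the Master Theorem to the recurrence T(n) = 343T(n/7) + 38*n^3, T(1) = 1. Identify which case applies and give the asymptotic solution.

a=343, b=7, f(n)=38*n^3.
log_7(343) = 3, so n^(log_b(a)) = n^3.
f(n) = Theta(n^3), so Case 2 applies.
T(n) = Theta(n^3 log n).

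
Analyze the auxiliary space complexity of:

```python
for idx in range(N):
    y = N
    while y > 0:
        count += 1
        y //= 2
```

Space complexity: O(1).
Only a constant amount of auxiliary storage is used; nothing grows with n.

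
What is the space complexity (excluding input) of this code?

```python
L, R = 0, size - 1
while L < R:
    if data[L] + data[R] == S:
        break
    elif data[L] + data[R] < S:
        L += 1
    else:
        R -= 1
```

Space complexity: O(1).
Only a constant amount of auxiliary storage is used; nothing grows with n.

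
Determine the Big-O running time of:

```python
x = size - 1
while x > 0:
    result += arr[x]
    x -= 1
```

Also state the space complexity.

Time complexity: O(n).
Space complexity: O(1).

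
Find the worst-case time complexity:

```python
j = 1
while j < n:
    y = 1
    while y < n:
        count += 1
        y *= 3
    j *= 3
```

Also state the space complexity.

Time complexity: O(log^2 n).
Space complexity: O(1).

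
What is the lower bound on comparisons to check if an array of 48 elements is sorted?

To verify 48 elements are sorted, we must compare each consecutive pair. Skipping any pair allows an adversary to swap them. Therefore 47 comparisons are necessary and sufficient.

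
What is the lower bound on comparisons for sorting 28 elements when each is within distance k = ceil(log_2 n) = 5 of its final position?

Partition the 28 positions into floor(n/k) blocks of k = 5 consecutive positions; any permutation within a block keeps every element within k of its final position, so there are at least (k!)^(n/k) distinguishable inputs. Lower bound: log_2((k!)^(n/k)) = (n/k) * log_2(k!) = Theta(n log k); with k = ceil(log_2 n), this is Omega(n log log n).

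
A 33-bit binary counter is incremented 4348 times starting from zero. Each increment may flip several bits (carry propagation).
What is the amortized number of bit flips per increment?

Bit i flips on every 2^i-th increment, so over 4348 increments bit i flips floor(4348/2^i) times. Summing over i: total flips < 2 * 4348. Amortized: < 2 = O(1) per increment.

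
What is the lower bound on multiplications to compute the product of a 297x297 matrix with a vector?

A 297x297 matrix-vector product has 297 inner products of length 297. Output depends on all 297^2 = 88209 matrix entries. At least 88209 multiplications needed.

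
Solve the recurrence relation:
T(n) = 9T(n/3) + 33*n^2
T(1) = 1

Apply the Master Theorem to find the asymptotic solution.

a=9, b=3, f(n)=33*n^2. log_3(9) = 2. Case 2: T(n) = O(n^2 log n).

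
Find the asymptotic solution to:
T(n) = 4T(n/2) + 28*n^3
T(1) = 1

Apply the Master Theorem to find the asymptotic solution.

a=4, b=2, f(n)=28*n^3. log_2(4) = 2 < 3. Case 3: T(n) = O(n^3).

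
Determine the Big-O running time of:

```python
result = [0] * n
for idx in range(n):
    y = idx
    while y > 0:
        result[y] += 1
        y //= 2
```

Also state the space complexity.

Time complexity: O(n log n).
Space complexity: O(n).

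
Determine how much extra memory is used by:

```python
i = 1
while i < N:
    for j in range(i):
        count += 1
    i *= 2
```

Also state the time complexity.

Space complexity: O(1).
Only a constant amount of auxiliary storage is used; nothing grows with n.
Time complexity: O(n).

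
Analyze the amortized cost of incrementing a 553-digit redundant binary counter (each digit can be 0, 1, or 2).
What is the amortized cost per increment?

A redundant counter on 553 digits allows digit values 0, 1, 2. Increment adds 1 to the least significant digit and carries any 2 to a 0 plus +1 on the next digit. With potential Phi = (number of 2-digits), each increment does O(1) actual work plus a chain of carries, each of which decreases Phi by 1. Amortized O(1).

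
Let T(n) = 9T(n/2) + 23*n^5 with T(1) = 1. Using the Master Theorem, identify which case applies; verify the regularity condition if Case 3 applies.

a=9, b=2, f(n)=23*n^5.
log_2(9) = 3.17 < 5.
f(n) = Omega(n^(3.17+epsilon)) for some epsilon > 0, so Case 3 is the candidate.
Regularity: a*f(n/b) = 9*23*(n/2)^5 = (9/32)*23*n^5 <= c*f(n) with c = 9/32 < 1. Satisfied.
Case 3: T(n) = Theta(n^5).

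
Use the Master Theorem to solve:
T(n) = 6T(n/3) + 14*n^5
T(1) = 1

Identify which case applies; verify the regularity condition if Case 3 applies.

a=6, b=3, f(n)=14*n^5.
log_3(6) = 1.631 < 5.
f(n) = Omega(n^(1.631+epsilon)) for some epsilon > 0, so Case 3 is the candidate.
Regularity: a*f(n/b) = 6*14*(n/3)^5 = (6/243)*14*n^5 <= c*f(n) with c = 6/243 < 1. Satisfied.
Case 3: T(n) = Theta(n^5).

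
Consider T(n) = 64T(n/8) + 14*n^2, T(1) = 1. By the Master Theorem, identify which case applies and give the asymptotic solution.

a=64, b=8, f(n)=14*n^2.
log_8(64) = 2, so n^(log_b(a)) = n^2.
f(n) = Theta(n^2), so Case 2 applies.
T(n) = Theta(n^2 log n).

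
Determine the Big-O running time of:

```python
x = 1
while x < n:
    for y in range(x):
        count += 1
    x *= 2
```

Time complexity: O(n).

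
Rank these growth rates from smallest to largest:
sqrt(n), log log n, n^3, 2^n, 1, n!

Ordered by growth rate: 1 < log log n < sqrt(n) < n^3 < 2^n < n!.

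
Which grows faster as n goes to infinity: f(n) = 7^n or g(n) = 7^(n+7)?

f(n) = 7^n and g(n) = 7^(n+7) are Theta of each other: 7^(n+7) = 7^7 * 7^n = Theta(7^n).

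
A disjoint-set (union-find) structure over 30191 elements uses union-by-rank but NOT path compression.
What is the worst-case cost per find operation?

Union-by-rank alone keeps every tree's height <= log_2(30191) ~= 14.9. Each find traverses from a node to its root, costing O(height) = O(log n). Without path compression this bound is tight.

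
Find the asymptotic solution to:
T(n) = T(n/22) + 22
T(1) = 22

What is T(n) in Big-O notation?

Each step divides n by 22 and adds 22. After log_22(n) steps, T(n) = O(log n).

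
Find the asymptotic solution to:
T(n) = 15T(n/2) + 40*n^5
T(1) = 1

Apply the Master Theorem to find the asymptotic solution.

a=15, b=2, f(n)=40*n^5. log_2(15) = 3.907 < 5. Case 3: T(n) = O(n^5).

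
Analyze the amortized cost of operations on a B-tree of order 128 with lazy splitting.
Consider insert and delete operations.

In a B-tree of order 128, a node splits when it has 128 keys. With lazy splitting, we use potential Phi = number of full nodes + number of near-empty nodes. Each split costs O(1) but reduces potential. Between splits, at least 64 insertions must occur in that node. Amortized structural cost is O(1) per operation, plus O(log_128 n) traversal.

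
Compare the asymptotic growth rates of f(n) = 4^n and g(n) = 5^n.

g(n) = 5^n grows faster: (5/4)^n -> infinity since 5/4 > 1.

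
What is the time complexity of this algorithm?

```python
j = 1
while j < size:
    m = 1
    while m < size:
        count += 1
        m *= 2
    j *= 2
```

Time complexity: O(log^2 n).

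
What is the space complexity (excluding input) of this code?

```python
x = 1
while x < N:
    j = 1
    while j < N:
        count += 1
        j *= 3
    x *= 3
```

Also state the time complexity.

Space complexity: O(1).
Only a constant amount of auxiliary storage is used; nothing grows with n.
Time complexity: O(log^2 n).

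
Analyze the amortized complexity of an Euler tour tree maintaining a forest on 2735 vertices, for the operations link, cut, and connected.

An Euler tour tree stores each tree's Euler tour as a balanced BST keyed by tour position. On 2735 vertices: link concatenates two tours via O(1) splits/joins of size <= 2*2735 (O(log n)); cut splits the tour at the two occurrences of the edge (O(log n)); connected compares BST roots (O(log n) to find the root). All O(log n) amortized.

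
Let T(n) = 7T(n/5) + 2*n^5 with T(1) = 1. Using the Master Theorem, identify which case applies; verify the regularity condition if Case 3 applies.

a=7, b=5, f(n)=2*n^5.
log_5(7) = 1.209 < 5.
f(n) = Omega(n^(1.209+epsilon)) for some epsilon > 0, so Case 3 is the candidate.
Regularity: a*f(n/b) = 7*2*(n/5)^5 = (7/3125)*2*n^5 <= c*f(n) with c = 7/3125 < 1. Satisfied.
Case 3: T(n) = Theta(n^5).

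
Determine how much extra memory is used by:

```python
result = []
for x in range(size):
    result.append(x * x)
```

Space complexity: O(n).
Auxiliary storage grows linearly with the input size n in the worst case.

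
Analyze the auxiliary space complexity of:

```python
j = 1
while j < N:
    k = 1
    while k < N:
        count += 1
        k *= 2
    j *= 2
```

Space complexity: O(1).
Only a constant amount of auxiliary storage is used; nothing grows with n.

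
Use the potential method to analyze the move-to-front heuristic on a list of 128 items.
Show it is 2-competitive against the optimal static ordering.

Let Phi = number of inversions between the MTF list and the optimal static list (0 <= Phi <= C(128,2)). Accessing an element at MTF position k and optimal position j: the move-to-front destroys all k-1 inversions in front of it that are not in front in optimal (>= k-j of them) and creates at most j-1 new ones. Amortized cost <= k + (j-1) - (k-j) = 2j - 1 <= 2 * optimal cost.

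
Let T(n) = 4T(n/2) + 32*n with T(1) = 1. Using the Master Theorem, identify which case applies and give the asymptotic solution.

a=4, b=2, f(n)=32*n.
log_2(4) = 2 > 1.
Since f(n) = O(n^1) is polynomially smaller than n^2, Case 1 applies.
T(n) = Theta(n^2).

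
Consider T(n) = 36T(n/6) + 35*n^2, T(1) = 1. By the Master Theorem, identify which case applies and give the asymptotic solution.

a=36, b=6, f(n)=35*n^2.
log_6(36) = 2, so n^(log_b(a)) = n^2.
f(n) = Theta(n^2), so Case 2 applies.
T(n) = Theta(n^2 log n).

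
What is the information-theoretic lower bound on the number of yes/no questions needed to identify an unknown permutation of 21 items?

There are 21! = 51090942171709440000 permutations. Each yes/no question gives at most 1 bit, so at least ceil(log_2(51090942171709440000)) = 66 questions are needed.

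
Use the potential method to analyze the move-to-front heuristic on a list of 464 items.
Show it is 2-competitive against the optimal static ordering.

Let Phi = number of inversions between the MTF list and the optimal static list (0 <= Phi <= C(464,2)). Accessing an element at MTF position k and optimal position j: the move-to-front destroys all k-1 inversions in front of it that are not in front in optimal (>= k-j of them) and creates at most j-1 new ones. Amortized cost <= k + (j-1) - (k-j) = 2j - 1 <= 2 * optimal cost.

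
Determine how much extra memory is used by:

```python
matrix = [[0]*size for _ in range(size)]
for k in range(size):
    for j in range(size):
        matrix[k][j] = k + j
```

Space complexity: O(n^2).
A 2D structure of size n x n is allocated.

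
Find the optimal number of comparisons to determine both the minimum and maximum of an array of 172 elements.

Naive approach: 342 comparisons (171 for max + 171 for min).
Optimal: Compare elements in pairs first (floor(n/2) = 86 comparisons), then find max among winners and min among losers (85 comparisons each).
Total: ceil(3n/2) - 2 = 256 comparisons. An adversary argument shows this is also a lower bound.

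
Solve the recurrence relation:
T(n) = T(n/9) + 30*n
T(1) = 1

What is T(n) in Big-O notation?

Geometric series: 30*n*(1 + 1/9 + 1/9^2 + ...) = O(n). T(n) = O(n).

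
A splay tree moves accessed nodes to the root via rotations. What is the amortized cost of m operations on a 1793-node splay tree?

Using a potential function Phi = sum of log(size of subtree) for each node, each splay operation has amortized cost O(log n) where n = 1793. Bad individual operations (O(n)) are offset by decreased potential.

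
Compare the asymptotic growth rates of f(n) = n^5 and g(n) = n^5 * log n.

g(n) = n^5 * log n grows faster: extra log n factor -> infinity.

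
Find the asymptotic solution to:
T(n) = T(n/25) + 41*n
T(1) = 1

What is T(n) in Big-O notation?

Geometric series: 41*n*(1 + 1/25 + 1/25^2 + ...) = O(n). T(n) = O(n).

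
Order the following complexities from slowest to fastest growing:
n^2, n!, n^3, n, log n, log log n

Ordered by growth rate: log log n < log n < n < n^2 < n^3 < n!.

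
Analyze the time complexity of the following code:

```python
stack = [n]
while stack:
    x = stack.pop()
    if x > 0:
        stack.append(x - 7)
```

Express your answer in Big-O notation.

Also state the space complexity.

Time complexity: O(n).
Space complexity: O(1).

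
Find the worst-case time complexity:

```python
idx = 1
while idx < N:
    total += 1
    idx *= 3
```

Time complexity: O(log n).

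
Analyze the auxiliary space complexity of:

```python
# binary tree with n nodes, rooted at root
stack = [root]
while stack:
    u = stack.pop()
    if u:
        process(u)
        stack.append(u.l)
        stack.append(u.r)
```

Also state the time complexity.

Space complexity: O(n).
Auxiliary storage grows linearly with the input size n in the worst case.
Time complexity: O(n).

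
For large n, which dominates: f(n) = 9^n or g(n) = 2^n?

f(n) = 9^n grows faster: (9/2)^n -> infinity since 9/2 > 1.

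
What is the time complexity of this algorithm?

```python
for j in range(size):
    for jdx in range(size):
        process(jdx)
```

Time complexity: O(n^2).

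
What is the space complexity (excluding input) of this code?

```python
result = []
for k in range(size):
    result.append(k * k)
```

Space complexity: O(n).
Auxiliary storage grows linearly with the input size n in the worst case.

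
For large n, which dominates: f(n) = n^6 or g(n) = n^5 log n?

f(n) = n^6 grows faster: n^6 / (n^5 log n) = n/log n -> infinity.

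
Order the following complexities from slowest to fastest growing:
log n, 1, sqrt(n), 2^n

Ordered by growth rate: 1 < log n < sqrt(n) < 2^n.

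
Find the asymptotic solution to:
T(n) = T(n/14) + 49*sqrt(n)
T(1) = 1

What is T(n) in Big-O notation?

Each level contributes sqrt(n/14^k). Geometric series with ratio 1/sqrt(14) < 1 sums to O(sqrt(n)).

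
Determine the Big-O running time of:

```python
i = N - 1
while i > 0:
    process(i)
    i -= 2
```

Time complexity: O(n).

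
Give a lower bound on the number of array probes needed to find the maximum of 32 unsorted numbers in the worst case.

Adversary: any unprobed cell could hold a value larger than everything seen so far. If fewer than 32 cells are probed, the adversary places the max in an unprobed cell. So all 32 cells must be examined; together with 32-1 comparisons this is tight.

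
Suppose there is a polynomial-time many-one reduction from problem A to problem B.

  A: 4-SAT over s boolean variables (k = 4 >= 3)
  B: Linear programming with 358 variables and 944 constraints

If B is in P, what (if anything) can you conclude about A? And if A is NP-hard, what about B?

A poly-time reduction A <=_p B means any A-instance can be transformed to a B-instance in poly time.
If B is in P: compose the reduction with B's poly-time algorithm to solve A in poly time, so A is in P.
If A is NP-hard: every NP problem reduces to A, which reduces to B; composing reductions, every NP problem reduces to B, so B is NP-hard.
(Here in fact A is NP-complete and B is in P, so no such reduction is known -- its existence would imply P = NP; the analysis concerns only what the assumed reduction would or would not let you conclude.)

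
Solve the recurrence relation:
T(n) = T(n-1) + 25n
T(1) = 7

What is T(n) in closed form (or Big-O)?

Unrolling: T(n) = 7 + 25*(2 + 3 + ... + n) = 7 + 25*(n(n+1)/2 - 1) = O(n^2).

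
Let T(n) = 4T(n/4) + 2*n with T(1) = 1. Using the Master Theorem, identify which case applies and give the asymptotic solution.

a=4, b=4, f(n)=2*n.
log_4(4) = 1, so n^(log_b(a)) = n.
f(n) = Theta(n), so Case 2 applies.
T(n) = Theta(n log n).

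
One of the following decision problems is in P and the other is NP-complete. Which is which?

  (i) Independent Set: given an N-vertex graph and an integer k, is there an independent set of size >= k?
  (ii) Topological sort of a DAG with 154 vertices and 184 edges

(i) is NP-complete: complement of Clique (with k part of the input).
(ii) is P: DFS-based topological sort runs in O(V+E).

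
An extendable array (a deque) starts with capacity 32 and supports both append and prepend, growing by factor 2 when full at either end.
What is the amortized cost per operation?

Growth at either end copies all elements; capacities form a geometric sequence with ratio 2, so total copy cost over n operations is O(n) (two geometric series). Amortized O(1).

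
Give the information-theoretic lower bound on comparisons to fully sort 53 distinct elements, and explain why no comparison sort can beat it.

A comparison sort is a binary decision tree whose leaves are the 53! = 4274883284060025564298013753389399649690343788366813724672000000000000 possible output permutations. A binary tree with L leaves has height >= ceil(log_2(L)). So any comparison sort needs >= ceil(log_2(53!)) = 232 comparisons in the worst case.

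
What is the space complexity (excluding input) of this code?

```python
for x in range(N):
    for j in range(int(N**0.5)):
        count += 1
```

Space complexity: O(1).
Only a constant amount of auxiliary storage is used; nothing grows with n.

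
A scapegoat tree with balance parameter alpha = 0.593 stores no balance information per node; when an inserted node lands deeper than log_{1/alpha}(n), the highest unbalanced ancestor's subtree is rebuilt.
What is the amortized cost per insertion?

Search/insert path is O(log n). A rebuild of a subtree of size s costs O(s), but with alpha = 0.593 at least Omega(s) insertions must have occurred in that subtree since its last rebuild. Charging O(1) of the rebuild to each such insertion gives O(log n) amortized.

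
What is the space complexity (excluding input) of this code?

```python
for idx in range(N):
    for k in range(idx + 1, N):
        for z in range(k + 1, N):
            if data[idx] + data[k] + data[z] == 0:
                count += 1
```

Space complexity: O(1).
Only a constant amount of auxiliary storage is used; nothing grows with n.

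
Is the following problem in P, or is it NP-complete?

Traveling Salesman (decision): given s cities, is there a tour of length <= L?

This problem is NP-complete: reduces from Hamiltonian Cycle.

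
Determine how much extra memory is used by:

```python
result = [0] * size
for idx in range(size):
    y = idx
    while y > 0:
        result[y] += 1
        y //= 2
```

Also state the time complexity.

Space complexity: O(n).
Auxiliary storage grows linearly with the input size n in the worst case.
Time complexity: O(n log n).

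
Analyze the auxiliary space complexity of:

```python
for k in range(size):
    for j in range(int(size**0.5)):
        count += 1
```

Space complexity: O(1).
Only a constant amount of auxiliary storage is used; nothing grows with n.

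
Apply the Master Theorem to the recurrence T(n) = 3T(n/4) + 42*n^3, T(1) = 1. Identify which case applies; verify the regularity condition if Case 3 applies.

a=3, b=4, f(n)=42*n^3.
log_4(3) = 0.7925 < 3.
f(n) = Omega(n^(0.7925+epsilon)) for some epsilon > 0, so Case 3 is the candidate.
Regularity: a*f(n/b) = 3*42*(n/4)^3 = (3/64)*42*n^3 <= c*f(n) with c = 3/64 < 1. Satisfied.
Case 3: T(n) = Theta(n^3).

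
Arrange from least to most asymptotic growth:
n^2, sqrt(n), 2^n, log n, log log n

Ordered by growth rate: log log n < log n < sqrt(n) < n^2 < 2^n.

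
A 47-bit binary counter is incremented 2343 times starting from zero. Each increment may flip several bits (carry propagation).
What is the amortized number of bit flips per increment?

Bit i flips on every 2^i-th increment, so over 2343 increments bit i flips floor(2343/2^i) times. Summing over i: total flips < 2 * 2343. Amortized: < 2 = O(1) per increment.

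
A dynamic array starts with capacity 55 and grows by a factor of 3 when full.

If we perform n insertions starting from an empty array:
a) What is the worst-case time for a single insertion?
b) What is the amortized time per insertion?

(a) Worst-case single insertion: O(n) -- when the array is full at capacity c, the resize copies all c elements, and c can be Theta(n).
(b) Resizes happen at sizes 55, 165, 495, ... Total copy cost for n insertions: 55 + 165 + ... = O(n) (geometric series with ratio 1/3). Amortized cost per insertion: O(n)/n = O(1).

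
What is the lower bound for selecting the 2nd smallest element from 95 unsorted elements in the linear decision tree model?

Selecting the 2nd smallest of 95 elements requires Omega(n) comparisons. Every element must be compared at least once. The BFPRT algorithm achieves O(n), making this tight.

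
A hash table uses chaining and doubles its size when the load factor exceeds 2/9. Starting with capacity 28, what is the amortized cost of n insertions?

Rehashing occurs when load exceeds 2/9. Total rehash cost is geometric series summing to O(n). Each insertion itself is O(1). Amortized: O(1).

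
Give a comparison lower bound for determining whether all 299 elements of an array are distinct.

In the algebraic decision-tree model, the YES region for element distinctness on 299 elements has 299! connected components (one per ordering). Ben-Or's theorem then gives a lower bound of Omega(log(n!)) = Omega(n log n).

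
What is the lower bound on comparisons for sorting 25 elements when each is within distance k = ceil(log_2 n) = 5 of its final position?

Partition the 25 positions into floor(n/k) blocks of k = 5 consecutive positions; any permutation within a block keeps every element within k of its final position, so there are at least (k!)^(n/k) distinguishable inputs. Lower bound: log_2((k!)^(n/k)) = (n/k) * log_2(k!) = Theta(n log k); with k = ceil(log_2 n), this is Omega(n log log n).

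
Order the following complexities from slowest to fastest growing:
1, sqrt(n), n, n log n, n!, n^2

Ordered by growth rate: 1 < sqrt(n) < n < n log n < n^2 < n!.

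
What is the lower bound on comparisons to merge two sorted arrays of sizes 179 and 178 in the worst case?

Adversary: with |179 - 178| <= 1 the inputs can be fully interleaved so that every adjacent pair in the merged output comes from different arrays. Then each of the 356 adjacent pairs must be directly compared, or the algorithm cannot determine their relative order. Standard merge meets this bound.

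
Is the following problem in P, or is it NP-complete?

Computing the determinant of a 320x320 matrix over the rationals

This problem is in P: Gaussian elimination runs in O(n^3).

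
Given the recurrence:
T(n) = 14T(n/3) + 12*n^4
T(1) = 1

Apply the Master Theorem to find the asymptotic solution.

a=14, b=3, f(n)=12*n^4. log_3(14) = 2.402 < 4. Case 3: T(n) = O(n^4).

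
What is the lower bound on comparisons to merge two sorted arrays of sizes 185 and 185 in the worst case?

Adversary: with |185 - 185| <= 1 the inputs can be fully interleaved so that every adjacent pair in the merged output comes from different arrays. Then each of the 369 adjacent pairs must be directly compared, or the algorithm cannot determine their relative order. Standard merge meets this bound.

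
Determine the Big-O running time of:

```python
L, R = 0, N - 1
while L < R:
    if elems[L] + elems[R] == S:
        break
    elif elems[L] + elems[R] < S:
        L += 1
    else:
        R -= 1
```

Time complexity: O(n).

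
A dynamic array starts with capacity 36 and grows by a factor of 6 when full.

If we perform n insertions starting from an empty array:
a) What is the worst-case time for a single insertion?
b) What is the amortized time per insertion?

(a) Worst-case single insertion: O(n) -- when the array is full at capacity c, the resize copies all c elements, and c can be Theta(n).
(b) Resizes happen at sizes 36, 216, 1296, ... Total copy cost for n insertions: 36 + 216 + ... = O(n) (geometric series with ratio 1/6). Amortized cost per insertion: O(n)/n = O(1).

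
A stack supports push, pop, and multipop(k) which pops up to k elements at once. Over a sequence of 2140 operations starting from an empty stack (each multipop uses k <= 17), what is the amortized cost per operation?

Each element is pushed exactly once and popped at most once (whether by pop or as part of a multipop). So the total number of individual pops over the whole sequence is at most the number of pushes, which is at most 2140. Total work <= 2 * 2140, hence O(1) amortized per operation.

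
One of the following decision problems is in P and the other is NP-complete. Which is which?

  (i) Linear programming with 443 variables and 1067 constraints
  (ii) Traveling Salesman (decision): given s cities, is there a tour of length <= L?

(i) is P: the ellipsoid and interior-point methods run in polynomial time.
(ii) is NP-complete: reduces from Hamiltonian Cycle.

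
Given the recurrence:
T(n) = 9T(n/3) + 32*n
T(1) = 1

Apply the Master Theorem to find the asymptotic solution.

a=9, b=3, f(n)=32*n. log_3(9) = 2. Case 1 of Master Theorem: T(n) = O(n^2).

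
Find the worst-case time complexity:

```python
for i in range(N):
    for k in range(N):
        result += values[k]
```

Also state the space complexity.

Time complexity: O(n^2).
Space complexity: O(1).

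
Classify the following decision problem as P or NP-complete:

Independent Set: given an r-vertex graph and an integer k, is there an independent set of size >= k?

This problem is NP-complete: complement of Clique (with k part of the input).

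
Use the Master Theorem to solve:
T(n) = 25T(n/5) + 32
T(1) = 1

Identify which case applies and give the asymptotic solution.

a=25, b=5, f(n)=32.
log_5(25) = 2 > 0.
Since f(n) = O(n^0) is polynomially smaller than n^2, Case 1 applies.
T(n) = Theta(n^2).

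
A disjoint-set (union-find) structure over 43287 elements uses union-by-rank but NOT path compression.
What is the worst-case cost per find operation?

Union-by-rank alone keeps every tree's height <= log_2(43287) ~= 15.4. Each find traverses from a node to its root, costing O(height) = O(log n). Without path compression this bound is tight.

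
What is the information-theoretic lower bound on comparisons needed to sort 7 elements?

There are 7! = 5040 possible orderings. Each comparison gives 1 bit. We need at least ceil(log_2(5040)) = 13 comparisons.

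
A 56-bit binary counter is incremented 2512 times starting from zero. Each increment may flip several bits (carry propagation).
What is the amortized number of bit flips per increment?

Bit i flips on every 2^i-th increment, so over 2512 increments bit i flips floor(2512/2^i) times. Summing over i: total flips < 2 * 2512. Amortized: < 2 = O(1) per increment.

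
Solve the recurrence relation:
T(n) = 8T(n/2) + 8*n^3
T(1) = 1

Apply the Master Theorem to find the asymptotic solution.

a=8, b=2, f(n)=8*n^3. log_2(8) = 3. Case 2: T(n) = O(n^3 log n).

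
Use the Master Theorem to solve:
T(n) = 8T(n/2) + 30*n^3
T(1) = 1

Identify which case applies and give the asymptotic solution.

a=8, b=2, f(n)=30*n^3.
log_2(8) = 3, so n^(log_b(a)) = n^3.
f(n) = Theta(n^3), so Case 2 applies.
T(n) = Theta(n^3 log n).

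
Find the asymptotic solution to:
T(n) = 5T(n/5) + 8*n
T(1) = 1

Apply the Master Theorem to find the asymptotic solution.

a=5, b=5, f(n)=8*n. log_5(5) = 1. Case 2: T(n) = O(n log n).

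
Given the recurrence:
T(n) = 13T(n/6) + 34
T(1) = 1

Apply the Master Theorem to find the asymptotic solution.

a=13, b=6, f(n)=34. log_6(13) = 1.432. Case 1 of Master Theorem: T(n) = O(n^1.432).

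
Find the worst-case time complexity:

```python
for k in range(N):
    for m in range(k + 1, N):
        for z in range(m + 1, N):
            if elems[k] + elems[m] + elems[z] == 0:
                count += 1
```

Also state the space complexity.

Time complexity: O(n^3).
Space complexity: O(1).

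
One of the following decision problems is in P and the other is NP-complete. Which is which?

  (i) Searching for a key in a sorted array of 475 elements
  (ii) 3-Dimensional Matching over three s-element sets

(i) is P: binary search runs in O(log n).
(ii) is NP-complete: one of Karp's 21 NP-complete problems.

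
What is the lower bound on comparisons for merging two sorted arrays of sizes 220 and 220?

Adversary argument: with sizes 220 and 220 (differing by at most 1), interleave the two arrays so that every consecutive pair in the output comes from different inputs. Then each of the 439 adjacent output pairs must be directly compared, or the algorithm cannot determine their relative order. So 439 comparisons are necessary; standard merge achieves this.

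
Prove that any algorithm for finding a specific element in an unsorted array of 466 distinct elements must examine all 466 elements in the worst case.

Adversary argument: if the algorithm examines fewer than 466 elements, the adversary places the target in an unexamined position. The algorithm cannot distinguish 'not present' from 'in unexamined position'.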